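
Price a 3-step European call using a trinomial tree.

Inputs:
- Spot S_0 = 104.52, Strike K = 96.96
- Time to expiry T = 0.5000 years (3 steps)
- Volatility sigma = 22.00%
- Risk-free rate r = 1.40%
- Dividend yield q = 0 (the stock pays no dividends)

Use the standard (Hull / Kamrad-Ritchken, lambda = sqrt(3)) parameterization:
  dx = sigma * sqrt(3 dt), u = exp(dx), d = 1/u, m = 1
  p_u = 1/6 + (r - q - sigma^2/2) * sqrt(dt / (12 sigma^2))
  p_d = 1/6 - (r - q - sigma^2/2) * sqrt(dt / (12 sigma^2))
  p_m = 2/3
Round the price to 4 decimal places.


dt = T/N = 0.166667; dx = sigma*sqrt(3*dt) = 0.155563
u = exp(dx) = 1.168316; d = 1/u = 0.855933
p_u = 0.161203, p_m = 0.666667, p_d = 0.172131
Discount per step: exp(-r*dt) = 0.997669
Stock lattice S(k, j) with j the centered position index:
  k=0: S(0,+0) = 104.5200
  k=1: S(1,-1) = 89.4621; S(1,+0) = 104.5200; S(1,+1) = 122.1124
  k=2: S(2,-2) = 76.5735; S(2,-1) = 89.4621; S(2,+0) = 104.5200; S(2,+1) = 122.1124; S(2,+2) = 142.6659
  k=3: S(3,-3) = 65.5418; S(3,-2) = 76.5735; S(3,-1) = 89.4621; S(3,+0) = 104.5200; S(3,+1) = 122.1124; S(3,+2) = 142.6659; S(3,+3) = 166.6789
Terminal payoffs V(N, j) = max(S_T - K, 0):
  V(3,-3) = 0.000000; V(3,-2) = 0.000000; V(3,-1) = 0.000000; V(3,+0) = 7.560000; V(3,+1) = 25.152400; V(3,+2) = 45.705884; V(3,+3) = 69.718852
Backward induction: V(k, j) = exp(-r*dt) * [p_u * V(k+1, j+1) + p_m * V(k+1, j) + p_d * V(k+1, j-1)]
  V(2,-2) = exp(-r*dt) * [p_u*0.000000 + p_m*0.000000 + p_d*0.000000] = 0.000000
  V(2,-1) = exp(-r*dt) * [p_u*7.560000 + p_m*0.000000 + p_d*0.000000] = 1.215852
  V(2,+0) = exp(-r*dt) * [p_u*25.152400 + p_m*7.560000 + p_d*0.000000] = 9.073438
  V(2,+1) = exp(-r*dt) * [p_u*45.705884 + p_m*25.152400 + p_d*7.560000] = 25.378200
  V(2,+2) = exp(-r*dt) * [p_u*69.718852 + p_m*45.705884 + p_d*25.152400] = 45.931655
  V(1,-1) = exp(-r*dt) * [p_u*9.073438 + p_m*1.215852 + p_d*0.000000] = 2.267932
  V(1,+0) = exp(-r*dt) * [p_u*25.378200 + p_m*9.073438 + p_d*1.215852] = 10.325157
  V(1,+1) = exp(-r*dt) * [p_u*45.931655 + p_m*25.378200 + p_d*9.073438] = 25.824594
  V(0,+0) = exp(-r*dt) * [p_u*25.824594 + p_m*10.325157 + p_d*2.267932] = 11.410157

Answer: Price = V(0,0) = 11.4102


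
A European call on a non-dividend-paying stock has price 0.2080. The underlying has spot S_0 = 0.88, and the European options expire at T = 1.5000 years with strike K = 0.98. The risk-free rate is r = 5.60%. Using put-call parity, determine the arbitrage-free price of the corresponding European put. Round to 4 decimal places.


Put-call parity: C - P = S_0 * exp(-qT) - K * exp(-rT).
S_0 * exp(-qT) = 0.8800 * 1.00000000 = 0.88000000
K * exp(-rT) = 0.9800 * 0.91943126 = 0.90104263
P = C - S*exp(-qT) + K*exp(-rT)
P = 0.2080 - 0.88000000 + 0.90104263 = 0.2290

Answer: Put price = 0.2290


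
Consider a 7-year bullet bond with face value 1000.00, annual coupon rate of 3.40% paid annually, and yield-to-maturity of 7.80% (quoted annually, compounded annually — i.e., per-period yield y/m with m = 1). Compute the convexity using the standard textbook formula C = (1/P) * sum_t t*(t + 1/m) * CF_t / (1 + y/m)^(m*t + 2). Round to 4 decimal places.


Coupon per period c = face * coupon_rate / m = 34.000000
Periods per year m = 1; per-period yield y/m = 0.078000
Number of cashflows N = 7
Cashflows (t years, CF_t, discount factor 1/(1+y/m)^(m*t), PV):
  t = 1.0000: CF_t = 34.000000, DF = 0.927644, PV = 31.539889
  t = 2.0000: CF_t = 34.000000, DF = 0.860523, PV = 29.257782
  t = 3.0000: CF_t = 34.000000, DF = 0.798259, PV = 27.140799
  t = 4.0000: CF_t = 34.000000, DF = 0.740500, PV = 25.176994
  t = 5.0000: CF_t = 34.000000, DF = 0.686920, PV = 23.355282
  t = 6.0000: CF_t = 34.000000, DF = 0.637217, PV = 21.665382
  t = 7.0000: CF_t = 1034.000000, DF = 0.591111, PV = 611.208257
Price P = sum_t PV_t = 769.344385
Convexity numerator sum_t t*(t + 1/m) * CF_t / (1+y/m)^(m*t + 2):
  t = 1.0000: term = 54.281599
  t = 2.0000: term = 151.061963
  t = 3.0000: term = 280.263382
  t = 4.0000: term = 433.307641
  t = 5.0000: term = 602.932710
  t = 6.0000: term = 783.029494
  t = 7.0000: term = 29453.690444
Convexity = (1/P) * sum = 31758.567233 / 769.344385 = 41.280040

Answer: Convexity = 41.2800


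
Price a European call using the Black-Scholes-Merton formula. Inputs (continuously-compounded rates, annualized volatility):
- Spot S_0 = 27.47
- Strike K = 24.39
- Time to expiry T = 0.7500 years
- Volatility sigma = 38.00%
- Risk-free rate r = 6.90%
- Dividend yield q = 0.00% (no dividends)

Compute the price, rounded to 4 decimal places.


Answer: Price = 5.8937

Derivation:
d1 = (ln(S/K) + (r - q + 0.5*sigma^2) * T) / (sigma * sqrt(T)) = 0.68316122
d2 = d1 - sigma * sqrt(T) = 0.35407156
exp(-rT) = 0.94956623; exp(-qT) = 1.00000000
C = S_0 * exp(-qT) * N(d1) - K * exp(-rT) * N(d2)
N(d1) = 0.75274751; N(d2) = 0.63835737
C = 27.4700 * 1.00000000 * 0.75274751 - 24.3900 * 0.94956623 * 0.63835737 = 5.8937


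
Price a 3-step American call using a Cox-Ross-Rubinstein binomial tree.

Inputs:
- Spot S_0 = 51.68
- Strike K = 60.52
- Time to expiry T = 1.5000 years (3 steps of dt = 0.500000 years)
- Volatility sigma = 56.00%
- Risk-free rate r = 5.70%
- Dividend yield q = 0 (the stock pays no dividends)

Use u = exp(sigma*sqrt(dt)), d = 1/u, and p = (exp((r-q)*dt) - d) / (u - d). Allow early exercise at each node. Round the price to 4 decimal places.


dt = T/N = 0.500000
u = exp(sigma*sqrt(dt)) = 1.485839; d = 1/u = 0.673020
p = (exp((r-q)*dt) - d) / (u - d) = 0.437846
Discount per step: exp(-r*dt) = 0.971902
Stock lattice S(k, i) with i counting down-moves:
  k=0: S(0,0) = 51.6800
  k=1: S(1,0) = 76.7882; S(1,1) = 34.7817
  k=2: S(2,0) = 114.0949; S(2,1) = 51.6800; S(2,2) = 23.4088
  k=3: S(3,0) = 169.5267; S(3,1) = 76.7882; S(3,2) = 34.7817; S(3,3) = 15.7546
Terminal payoffs V(N, i) = max(S_T - K, 0):
  V(3,0) = 109.006669; V(3,1) = 16.268175; V(3,2) = 0.000000; V(3,3) = 0.000000
Backward induction: V(k, i) = exp(-r*dt) * [p * V(k+1, i) + (1-p) * V(k+1, i+1)]; then take max(V_cont, immediate exercise) for American.
  V(2,0) = exp(-r*dt) * [p*109.006669 + (1-p)*16.268175] = 55.275361; exercise = 53.574888; V(2,0) = max -> 55.275361
  V(2,1) = exp(-r*dt) * [p*16.268175 + (1-p)*0.000000] = 6.922820; exercise = 0.000000; V(2,1) = max -> 6.922820
  V(2,2) = exp(-r*dt) * [p*0.000000 + (1-p)*0.000000] = 0.000000; exercise = 0.000000; V(2,2) = max -> 0.000000
  V(1,0) = exp(-r*dt) * [p*55.275361 + (1-p)*6.922820] = 27.304425; exercise = 16.268175; V(1,0) = max -> 27.304425
  V(1,1) = exp(-r*dt) * [p*6.922820 + (1-p)*0.000000] = 2.945963; exercise = 0.000000; V(1,1) = max -> 2.945963
  V(0,0) = exp(-r*dt) * [p*27.304425 + (1-p)*2.945963] = 13.228779; exercise = 0.000000; V(0,0) = max -> 13.228779

Answer: Price = V(0,0) = 13.2288


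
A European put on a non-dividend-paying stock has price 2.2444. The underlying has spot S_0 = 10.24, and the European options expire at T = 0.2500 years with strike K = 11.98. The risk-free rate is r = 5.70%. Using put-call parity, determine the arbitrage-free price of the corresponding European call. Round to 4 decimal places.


Put-call parity: C - P = S_0 * exp(-qT) - K * exp(-rT).
S_0 * exp(-qT) = 10.2400 * 1.00000000 = 10.24000000
K * exp(-rT) = 11.9800 * 0.98585105 = 11.81049559
C = P + S*exp(-qT) - K*exp(-rT)
C = 2.2444 + 10.24000000 - 11.81049559 = 0.6739

Answer: Call price = 0.6739


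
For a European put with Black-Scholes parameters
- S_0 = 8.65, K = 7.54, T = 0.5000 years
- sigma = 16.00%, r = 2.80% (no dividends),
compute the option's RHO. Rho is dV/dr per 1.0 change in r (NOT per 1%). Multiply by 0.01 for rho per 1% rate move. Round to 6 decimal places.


Answer: Rho = -0.372070

Derivation:
d1 = 1.3942125072; d2 = 1.2810754222
phi(d1) = 0.1509430311; exp(-qT) = 1.0000000000; exp(-rT) = 0.9860975443
N(-d2) = 0.1000835879
Rho = -K*T*exp(-rT)*N(-d2) = -7.5400 * 0.5000 * 0.9860975443 * 0.1000835879 = -0.372070


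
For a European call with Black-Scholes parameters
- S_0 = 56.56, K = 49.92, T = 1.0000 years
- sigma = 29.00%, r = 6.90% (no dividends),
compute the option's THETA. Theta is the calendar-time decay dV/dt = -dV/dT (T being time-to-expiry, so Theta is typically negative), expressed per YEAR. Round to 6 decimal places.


Answer: Theta = -4.599412

Derivation:
d1 = 0.8135527501; d2 = 0.5235527501
phi(d1) = 0.2865413080; exp(-qT) = 1.0000000000; exp(-rT) = 0.9333266801
Theta = -S*exp(-qT)*phi(d1)*sigma/(2*sqrt(T)) - r*K*exp(-rT)*N(d2) + q*S*exp(-qT)*N(d1)
N(d1) = 0.7920493923; N(d2) = 0.6997051737; sqrt(T) = 1.0000000000
Term 1 = -56.5600 * 1.0000000000 * 0.2865413080 * 0.2900 / (2 * 1.0000000000) = -2.3499825752
Term 2 = -0.0690 * 49.9200 * 0.9333266801 * 0.6997051737 = -2.2494297432
Term 3 = 0 (no dividend yield, q = 0)
Theta = -2.3499825752 + (-2.2494297432) + (0.0000000000) = -4.599412


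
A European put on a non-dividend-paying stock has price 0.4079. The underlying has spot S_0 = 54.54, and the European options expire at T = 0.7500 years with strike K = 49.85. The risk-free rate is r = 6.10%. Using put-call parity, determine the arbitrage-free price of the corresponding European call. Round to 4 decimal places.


Answer: Call price = 7.3272

Derivation:
Put-call parity: C - P = S_0 * exp(-qT) - K * exp(-rT).
S_0 * exp(-qT) = 54.5400 * 1.00000000 = 54.54000000
K * exp(-rT) = 49.8500 * 0.95528075 = 47.62074551
C = P + S*exp(-qT) - K*exp(-rT)
C = 0.4079 + 54.54000000 - 47.62074551 = 7.3272


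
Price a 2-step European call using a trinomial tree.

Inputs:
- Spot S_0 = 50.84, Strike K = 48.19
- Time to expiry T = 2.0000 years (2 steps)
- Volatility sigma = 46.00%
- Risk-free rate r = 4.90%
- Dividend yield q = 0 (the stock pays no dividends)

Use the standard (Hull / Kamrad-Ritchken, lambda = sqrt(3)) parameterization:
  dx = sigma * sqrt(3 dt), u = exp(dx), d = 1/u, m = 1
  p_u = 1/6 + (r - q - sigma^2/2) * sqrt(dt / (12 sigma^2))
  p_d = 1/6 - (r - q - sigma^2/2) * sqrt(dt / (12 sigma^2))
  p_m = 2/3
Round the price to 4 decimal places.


dt = T/N = 1.000000; dx = sigma*sqrt(3*dt) = 0.796743
u = exp(dx) = 2.218305; d = 1/u = 0.450795
p_u = 0.131022, p_m = 0.666667, p_d = 0.202312
Discount per step: exp(-r*dt) = 0.952181
Stock lattice S(k, j) with j the centered position index:
  k=0: S(0,+0) = 50.8400
  k=1: S(1,-1) = 22.9184; S(1,+0) = 50.8400; S(1,+1) = 112.7786
  k=2: S(2,-2) = 10.3315; S(2,-1) = 22.9184; S(2,+0) = 50.8400; S(2,+1) = 112.7786; S(2,+2) = 250.1774
Terminal payoffs V(N, j) = max(S_T - K, 0):
  V(2,-2) = 0.000000; V(2,-1) = 0.000000; V(2,+0) = 2.650000; V(2,+1) = 64.588624; V(2,+2) = 201.987381
Backward induction: V(k, j) = exp(-r*dt) * [p_u * V(k+1, j+1) + p_m * V(k+1, j) + p_d * V(k+1, j-1)]
  V(1,-1) = exp(-r*dt) * [p_u*2.650000 + p_m*0.000000 + p_d*0.000000] = 0.330604
  V(1,+0) = exp(-r*dt) * [p_u*64.588624 + p_m*2.650000 + p_d*0.000000] = 9.740022
  V(1,+1) = exp(-r*dt) * [p_u*201.987381 + p_m*64.588624 + p_d*2.650000] = 66.709725
  V(0,+0) = exp(-r*dt) * [p_u*66.709725 + p_m*9.740022 + p_d*0.330604] = 14.568986

Answer: Price = V(0,0) = 14.5690


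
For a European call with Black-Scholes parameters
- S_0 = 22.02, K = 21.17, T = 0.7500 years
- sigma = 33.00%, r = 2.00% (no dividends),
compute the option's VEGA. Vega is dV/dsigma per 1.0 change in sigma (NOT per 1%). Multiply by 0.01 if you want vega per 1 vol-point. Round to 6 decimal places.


Answer: Vega = 7.197150

Derivation:
d1 = 0.3331260182; d2 = 0.0473376349
phi(d1) = 0.3774092996; exp(-qT) = 1.0000000000; exp(-rT) = 0.9851119396
Vega = S * exp(-qT) * phi(d1) * sqrt(T) = 22.0200 * 1.0000000000 * 0.3774092996 * 0.8660254038 = 7.197150


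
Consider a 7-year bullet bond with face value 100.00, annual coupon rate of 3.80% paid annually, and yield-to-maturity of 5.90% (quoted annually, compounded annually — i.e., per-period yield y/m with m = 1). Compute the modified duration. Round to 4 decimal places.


Answer: Modified duration = 5.8744

Derivation:
Coupon per period c = face * coupon_rate / m = 3.800000
Periods per year m = 1; per-period yield y/m = 0.059000
Number of cashflows N = 7
Cashflows (t years, CF_t, discount factor 1/(1+y/m)^(m*t), PV):
  t = 1.0000: CF_t = 3.800000, DF = 0.944287, PV = 3.588291
  t = 2.0000: CF_t = 3.800000, DF = 0.891678, PV = 3.388377
  t = 3.0000: CF_t = 3.800000, DF = 0.842000, PV = 3.199600
  t = 4.0000: CF_t = 3.800000, DF = 0.795090, PV = 3.021341
  t = 5.0000: CF_t = 3.800000, DF = 0.750793, PV = 2.853013
  t = 6.0000: CF_t = 3.800000, DF = 0.708964, PV = 2.694064
  t = 7.0000: CF_t = 103.800000, DF = 0.669466, PV = 69.490531
Price P = sum_t PV_t = 88.235217
First compute Macaulay numerator sum_t t * PV_t:
  t * PV_t at t = 1.0000: 3.588291
  t * PV_t at t = 2.0000: 6.776753
  t * PV_t at t = 3.0000: 9.598801
  t * PV_t at t = 4.0000: 12.085364
  t * PV_t at t = 5.0000: 14.265066
  t * PV_t at t = 6.0000: 16.164381
  t * PV_t at t = 7.0000: 486.433720
Macaulay duration D = 548.912377 / 88.235217 = 6.221012
Modified duration = D / (1 + y/m) = 6.221012 / (1 + 0.059000) = 5.874422


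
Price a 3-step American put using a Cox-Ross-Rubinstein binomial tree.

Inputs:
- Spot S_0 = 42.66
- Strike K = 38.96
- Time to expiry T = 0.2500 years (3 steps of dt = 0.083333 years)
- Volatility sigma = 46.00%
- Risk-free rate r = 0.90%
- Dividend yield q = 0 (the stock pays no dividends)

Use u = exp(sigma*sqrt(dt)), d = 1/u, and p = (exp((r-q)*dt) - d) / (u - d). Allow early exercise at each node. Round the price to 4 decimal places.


dt = T/N = 0.083333
u = exp(sigma*sqrt(dt)) = 1.142011; d = 1/u = 0.875648
p = (exp((r-q)*dt) - d) / (u - d) = 0.469668
Discount per step: exp(-r*dt) = 0.999250
Stock lattice S(k, i) with i counting down-moves:
  k=0: S(0,0) = 42.6600
  k=1: S(1,0) = 48.7182; S(1,1) = 37.3552
  k=2: S(2,0) = 55.6367; S(2,1) = 42.6600; S(2,2) = 32.7100
  k=3: S(3,0) = 63.5377; S(3,1) = 48.7182; S(3,2) = 37.3552; S(3,3) = 28.6425
Terminal payoffs V(N, i) = max(K - S_T, 0):
  V(3,0) = 0.000000; V(3,1) = 0.000000; V(3,2) = 1.604836; V(3,3) = 10.317546
Backward induction: V(k, i) = exp(-r*dt) * [p * V(k+1, i) + (1-p) * V(k+1, i+1)]; then take max(V_cont, immediate exercise) for American.
  V(2,0) = exp(-r*dt) * [p*0.000000 + (1-p)*0.000000] = 0.000000; exercise = 0.000000; V(2,0) = max -> 0.000000
  V(2,1) = exp(-r*dt) * [p*0.000000 + (1-p)*1.604836] = 0.850458; exercise = 0.000000; V(2,1) = max -> 0.850458
  V(2,2) = exp(-r*dt) * [p*1.604836 + (1-p)*10.317546] = 6.220799; exercise = 6.250008; V(2,2) = max -> 6.250008
  V(1,0) = exp(-r*dt) * [p*0.000000 + (1-p)*0.850458] = 0.450687; exercise = 0.000000; V(1,0) = max -> 0.450687
  V(1,1) = exp(-r*dt) * [p*0.850458 + (1-p)*6.250008] = 3.711229; exercise = 1.604836; V(1,1) = max -> 3.711229
  V(0,0) = exp(-r*dt) * [p*0.450687 + (1-p)*3.711229] = 2.178223; exercise = 0.000000; V(0,0) = max -> 2.178223

Answer: Price = V(0,0) = 2.1782


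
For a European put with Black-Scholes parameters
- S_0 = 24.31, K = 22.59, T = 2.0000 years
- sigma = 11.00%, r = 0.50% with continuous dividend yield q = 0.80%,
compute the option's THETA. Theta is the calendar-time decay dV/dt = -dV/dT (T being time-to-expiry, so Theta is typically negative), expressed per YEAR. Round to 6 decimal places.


d1 = 0.5109197338; d2 = 0.3553562419
phi(d1) = 0.3501274596; exp(-qT) = 0.9841273201; exp(-rT) = 0.9900498337
Theta = -S*exp(-qT)*phi(d1)*sigma/(2*sqrt(T)) + r*K*exp(-rT)*N(-d2) - q*S*exp(-qT)*N(-d1)
N(-d1) = 0.3047036312; N(-d2) = 0.3611613631; sqrt(T) = 1.4142135624
Term 1 = -24.3100 * 0.9841273201 * 0.3501274596 * 0.1100 / (2 * 1.4142135624) = -0.3257692676
Term 2 = 0.0050 * 22.5900 * 0.9900498337 * 0.3611613631 = 0.0403872771
Term 3 = -0.0080 * 24.3100 * 0.9841273201 * 0.3047036312 = -0.0583181668
Theta = -0.3257692676 + (0.0403872771) + (-0.0583181668) = -0.343700

Answer: Theta = -0.343700


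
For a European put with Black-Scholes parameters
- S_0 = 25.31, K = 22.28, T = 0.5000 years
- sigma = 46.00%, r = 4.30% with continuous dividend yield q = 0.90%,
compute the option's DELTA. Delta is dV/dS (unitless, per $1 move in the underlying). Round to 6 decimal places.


d1 = 0.6069133150; d2 = 0.2816441957
phi(d1) = 0.3318373236; exp(-qT) = 0.9955101098; exp(-rT) = 0.9787294775
N(-d1) = 0.2719542206
Delta = -exp(-qT) * N(-d1) = -0.9955101098 * 0.2719542206 = -0.270733

Answer: Delta = -0.270733


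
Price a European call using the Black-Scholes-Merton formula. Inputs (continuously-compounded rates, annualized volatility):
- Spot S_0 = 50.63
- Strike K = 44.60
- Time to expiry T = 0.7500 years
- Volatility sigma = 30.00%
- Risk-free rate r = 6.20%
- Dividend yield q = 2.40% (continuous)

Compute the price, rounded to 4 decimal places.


Answer: Price = 9.1677

Derivation:
d1 = (ln(S/K) + (r - q + 0.5*sigma^2) * T) / (sigma * sqrt(T)) = 0.72769392
d2 = d1 - sigma * sqrt(T) = 0.46788630
exp(-rT) = 0.95456456; exp(-qT) = 0.98216103
C = S_0 * exp(-qT) * N(d1) - K * exp(-rT) * N(d2)
N(d1) = 0.76659951; N(d2) = 0.68006705
C = 50.6300 * 0.98216103 * 0.76659951 - 44.6000 * 0.95456456 * 0.68006705 = 9.1677


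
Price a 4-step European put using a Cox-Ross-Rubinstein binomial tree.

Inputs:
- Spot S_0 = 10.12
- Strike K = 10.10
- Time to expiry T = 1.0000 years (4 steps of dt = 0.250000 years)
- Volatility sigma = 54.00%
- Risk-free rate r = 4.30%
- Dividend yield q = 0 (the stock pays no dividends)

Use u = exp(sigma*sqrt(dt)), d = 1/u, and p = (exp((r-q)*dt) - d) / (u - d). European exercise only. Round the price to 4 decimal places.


Answer: Price = V(0,0) = 1.7679

Derivation:
dt = T/N = 0.250000
u = exp(sigma*sqrt(dt)) = 1.309964; d = 1/u = 0.763379
p = (exp((r-q)*dt) - d) / (u - d) = 0.452681
Discount per step: exp(-r*dt) = 0.989308
Stock lattice S(k, i) with i counting down-moves:
  k=0: S(0,0) = 10.1200
  k=1: S(1,0) = 13.2568; S(1,1) = 7.7254
  k=2: S(2,0) = 17.3660; S(2,1) = 10.1200; S(2,2) = 5.8974
  k=3: S(3,0) = 22.7488; S(3,1) = 13.2568; S(3,2) = 7.7254; S(3,3) = 4.5020
  k=4: S(4,0) = 29.8002; S(4,1) = 17.3660; S(4,2) = 10.1200; S(4,3) = 5.8974; S(4,4) = 3.4367
Terminal payoffs V(N, i) = max(K - S_T, 0):
  V(4,0) = 0.000000; V(4,1) = 0.000000; V(4,2) = 0.000000; V(4,3) = 4.202588; V(4,4) = 6.663293
Backward induction: V(k, i) = exp(-r*dt) * [p * V(k+1, i) + (1-p) * V(k+1, i+1)].
  V(3,0) = exp(-r*dt) * [p*0.000000 + (1-p)*0.000000] = 0.000000
  V(3,1) = exp(-r*dt) * [p*0.000000 + (1-p)*0.000000] = 0.000000
  V(3,2) = exp(-r*dt) * [p*0.000000 + (1-p)*4.202588] = 2.275563
  V(3,3) = exp(-r*dt) * [p*4.202588 + (1-p)*6.663293] = 5.490043
  V(2,0) = exp(-r*dt) * [p*0.000000 + (1-p)*0.000000] = 0.000000
  V(2,1) = exp(-r*dt) * [p*0.000000 + (1-p)*2.275563] = 1.232142
  V(2,2) = exp(-r*dt) * [p*2.275563 + (1-p)*5.490043] = 3.991767
  V(1,0) = exp(-r*dt) * [p*0.000000 + (1-p)*1.232142] = 0.667164
  V(1,1) = exp(-r*dt) * [p*1.232142 + (1-p)*3.991767] = 2.713213
  V(0,0) = exp(-r*dt) * [p*0.667164 + (1-p)*2.713213] = 1.767899


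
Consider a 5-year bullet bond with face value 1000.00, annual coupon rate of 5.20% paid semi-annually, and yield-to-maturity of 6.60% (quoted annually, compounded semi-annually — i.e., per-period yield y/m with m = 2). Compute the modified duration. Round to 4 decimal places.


Coupon per period c = face * coupon_rate / m = 26.000000
Periods per year m = 2; per-period yield y/m = 0.033000
Number of cashflows N = 10
Cashflows (t years, CF_t, discount factor 1/(1+y/m)^(m*t), PV):
  t = 0.5000: CF_t = 26.000000, DF = 0.968054, PV = 25.169409
  t = 1.0000: CF_t = 26.000000, DF = 0.937129, PV = 24.365353
  t = 1.5000: CF_t = 26.000000, DF = 0.907192, PV = 23.586982
  t = 2.0000: CF_t = 26.000000, DF = 0.878211, PV = 22.833478
  t = 2.5000: CF_t = 26.000000, DF = 0.850156, PV = 22.104044
  t = 3.0000: CF_t = 26.000000, DF = 0.822997, PV = 21.397913
  t = 3.5000: CF_t = 26.000000, DF = 0.796705, PV = 20.714340
  t = 4.0000: CF_t = 26.000000, DF = 0.771254, PV = 20.052604
  t = 4.5000: CF_t = 26.000000, DF = 0.746616, PV = 19.412008
  t = 5.0000: CF_t = 1026.000000, DF = 0.722764, PV = 741.556329
Price P = sum_t PV_t = 941.192460
First compute Macaulay numerator sum_t t * PV_t:
  t * PV_t at t = 0.5000: 12.584705
  t * PV_t at t = 1.0000: 24.365353
  t * PV_t at t = 1.5000: 35.380474
  t * PV_t at t = 2.0000: 45.666955
  t * PV_t at t = 2.5000: 55.260111
  t * PV_t at t = 3.0000: 64.193739
  t * PV_t at t = 3.5000: 72.500189
  t * PV_t at t = 4.0000: 80.210416
  t * PV_t at t = 4.5000: 87.354035
  t * PV_t at t = 5.0000: 3707.781643
Macaulay duration D = 4185.297619 / 941.192460 = 4.446803
Modified duration = D / (1 + y/m) = 4.446803 / (1 + 0.033000) = 4.304747

Answer: Modified duration = 4.3047


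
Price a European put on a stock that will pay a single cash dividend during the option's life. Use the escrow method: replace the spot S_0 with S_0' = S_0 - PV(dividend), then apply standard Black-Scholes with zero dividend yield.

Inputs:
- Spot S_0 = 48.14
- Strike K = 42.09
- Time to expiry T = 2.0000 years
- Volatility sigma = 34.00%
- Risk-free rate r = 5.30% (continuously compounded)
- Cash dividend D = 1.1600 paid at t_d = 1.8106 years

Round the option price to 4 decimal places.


Answer: Price = 4.2517

Derivation:
PV(D) = D * exp(-r * t_d) = 1.1600 * 0.90849872 = 1.05385852
S_0' = S_0 - PV(D) = 48.1400 - 1.05385852 = 47.08614148
d1 = (ln(S_0'/K) + (r + sigma^2/2)*T) / (sigma*sqrt(T)) = 0.69414705
d2 = d1 - sigma*sqrt(T) = 0.21331444
exp(-rT) = 0.89942465
N(-d1) = 0.24379500; N(-d2) = 0.41554086
P = K * exp(-rT) * N(-d2) - S_0' * N(-d1) = 42.0900 * 0.89942465 * 0.41554086 - 47.08614148 * 0.24379500 = 4.2517


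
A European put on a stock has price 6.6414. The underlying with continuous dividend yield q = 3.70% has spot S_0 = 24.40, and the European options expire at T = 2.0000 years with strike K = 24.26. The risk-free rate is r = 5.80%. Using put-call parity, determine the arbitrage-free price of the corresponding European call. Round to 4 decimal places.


Answer: Call price = 7.6981

Derivation:
Put-call parity: C - P = S_0 * exp(-qT) - K * exp(-rT).
S_0 * exp(-qT) = 24.4000 * 0.92867169 = 22.65958933
K * exp(-rT) = 24.2600 * 0.89047522 = 21.60292892
C = P + S*exp(-qT) - K*exp(-rT)
C = 6.6414 + 22.65958933 - 21.60292892 = 7.6981


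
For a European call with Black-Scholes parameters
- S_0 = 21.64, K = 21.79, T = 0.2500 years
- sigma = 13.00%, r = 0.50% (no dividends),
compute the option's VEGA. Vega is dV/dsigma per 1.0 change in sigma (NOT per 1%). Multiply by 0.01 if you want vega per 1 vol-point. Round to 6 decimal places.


d1 = -0.0545414612; d2 = -0.1195414612
phi(d1) = 0.3983493405; exp(-qT) = 1.0000000000; exp(-rT) = 0.9987507809
Vega = S * exp(-qT) * phi(d1) * sqrt(T) = 21.6400 * 1.0000000000 * 0.3983493405 * 0.5000000000 = 4.310140

Answer: Vega = 4.310140


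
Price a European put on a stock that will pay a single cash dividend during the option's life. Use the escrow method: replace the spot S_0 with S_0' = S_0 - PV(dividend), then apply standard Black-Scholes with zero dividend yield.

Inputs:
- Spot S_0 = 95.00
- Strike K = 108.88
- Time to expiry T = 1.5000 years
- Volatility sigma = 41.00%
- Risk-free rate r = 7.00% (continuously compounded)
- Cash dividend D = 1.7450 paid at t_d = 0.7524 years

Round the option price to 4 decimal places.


Answer: Price = 21.3985

Derivation:
PV(D) = D * exp(-r * t_d) = 1.7450 * 0.94869493 = 1.65547265
S_0' = S_0 - PV(D) = 95.0000 - 1.65547265 = 93.34452735
d1 = (ln(S_0'/K) + (r + sigma^2/2)*T) / (sigma*sqrt(T)) = 0.15359273
d2 = d1 - sigma*sqrt(T) = -0.34855266
exp(-rT) = 0.90032452
N(-d1) = 0.43896543; N(-d2) = 0.63628741
P = K * exp(-rT) * N(-d2) - S_0' * N(-d1) = 108.8800 * 0.90032452 * 0.63628741 - 93.34452735 * 0.43896543 = 21.3985


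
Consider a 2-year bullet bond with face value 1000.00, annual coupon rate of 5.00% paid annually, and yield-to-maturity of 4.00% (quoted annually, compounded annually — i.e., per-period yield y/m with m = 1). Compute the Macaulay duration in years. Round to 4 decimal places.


Coupon per period c = face * coupon_rate / m = 50.000000
Periods per year m = 1; per-period yield y/m = 0.040000
Number of cashflows N = 2
Cashflows (t years, CF_t, discount factor 1/(1+y/m)^(m*t), PV):
  t = 1.0000: CF_t = 50.000000, DF = 0.961538, PV = 48.076923
  t = 2.0000: CF_t = 1050.000000, DF = 0.924556, PV = 970.784024
Price P = sum_t PV_t = 1018.860947
Macaulay numerator sum_t t * PV_t:
  t * PV_t at t = 1.0000: 48.076923
  t * PV_t at t = 2.0000: 1941.568047
Macaulay duration D = (sum_t t * PV_t) / P = 1989.644970 / 1018.860947 = 1.952813

Answer: Macaulay duration = 1.9528 years


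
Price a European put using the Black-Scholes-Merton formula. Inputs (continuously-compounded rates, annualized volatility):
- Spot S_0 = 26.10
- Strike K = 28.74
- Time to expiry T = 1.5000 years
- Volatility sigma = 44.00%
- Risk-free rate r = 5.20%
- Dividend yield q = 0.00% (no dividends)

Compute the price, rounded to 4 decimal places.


d1 = (ln(S/K) + (r - q + 0.5*sigma^2) * T) / (sigma * sqrt(T)) = 0.23538378
d2 = d1 - sigma * sqrt(T) = -0.30350396
exp(-rT) = 0.92496443; exp(-qT) = 1.00000000
P = K * exp(-rT) * N(-d2) - S_0 * exp(-qT) * N(-d1)
N(-d1) = 0.40695544; N(-d2) = 0.61924709
P = 28.7400 * 0.92496443 * 0.61924709 - 26.1000 * 1.00000000 * 0.40695544 = 5.8402

Answer: Price = 5.8402


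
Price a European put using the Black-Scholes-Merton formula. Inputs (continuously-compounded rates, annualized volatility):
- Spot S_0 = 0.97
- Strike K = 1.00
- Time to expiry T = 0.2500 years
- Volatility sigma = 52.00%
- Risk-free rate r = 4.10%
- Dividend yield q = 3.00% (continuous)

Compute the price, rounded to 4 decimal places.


d1 = (ln(S/K) + (r - q + 0.5*sigma^2) * T) / (sigma * sqrt(T)) = 0.02342613
d2 = d1 - sigma * sqrt(T) = -0.23657387
exp(-rT) = 0.98980235; exp(-qT) = 0.99252805
P = K * exp(-rT) * N(-d2) - S_0 * exp(-qT) * N(-d1)
N(-d1) = 0.49065518; N(-d2) = 0.59350631
P = 1.0000 * 0.98980235 * 0.59350631 - 0.9700 * 0.99252805 * 0.49065518 = 0.1151

Answer: Price = 0.1151


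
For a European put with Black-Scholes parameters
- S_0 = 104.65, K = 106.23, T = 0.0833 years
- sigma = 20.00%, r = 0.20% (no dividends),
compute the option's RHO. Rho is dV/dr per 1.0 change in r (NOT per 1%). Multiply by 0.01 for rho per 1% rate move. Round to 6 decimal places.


d1 = -0.2278536599; d2 = -0.2855771387
phi(d1) = 0.3887195376; exp(-qT) = 1.0000000000; exp(-rT) = 0.9998334139
N(-d2) = 0.6123989924
Rho = -K*T*exp(-rT)*N(-d2) = -106.2300 * 0.0833 * 0.9998334139 * 0.6123989924 = -5.418191

Answer: Rho = -5.418191


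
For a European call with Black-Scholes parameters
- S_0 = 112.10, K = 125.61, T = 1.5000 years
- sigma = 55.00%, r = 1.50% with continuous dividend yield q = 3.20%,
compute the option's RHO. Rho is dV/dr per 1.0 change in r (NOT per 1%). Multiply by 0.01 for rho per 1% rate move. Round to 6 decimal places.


Answer: Rho = 54.044178

Derivation:
d1 = 0.1300225696; d2 = -0.5435871097
phi(d1) = 0.3955842601; exp(-qT) = 0.9531337871; exp(-rT) = 0.9777512372
N(d2) = 0.2933628161
Rho = K*T*exp(-rT)*N(d2) = 125.6100 * 1.5000 * 0.9777512372 * 0.2933628161 = 54.044178


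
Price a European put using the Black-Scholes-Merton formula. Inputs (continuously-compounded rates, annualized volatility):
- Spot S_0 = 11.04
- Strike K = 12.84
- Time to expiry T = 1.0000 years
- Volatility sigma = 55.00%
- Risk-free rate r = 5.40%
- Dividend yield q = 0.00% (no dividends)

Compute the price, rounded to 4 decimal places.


Answer: Price = 3.1146

Derivation:
d1 = (ln(S/K) + (r - q + 0.5*sigma^2) * T) / (sigma * sqrt(T)) = 0.09856317
d2 = d1 - sigma * sqrt(T) = -0.45143683
exp(-rT) = 0.94743211; exp(-qT) = 1.00000000
P = K * exp(-rT) * N(-d2) - S_0 * exp(-qT) * N(-d1)
N(-d1) = 0.46074256; N(-d2) = 0.67416263
P = 12.8400 * 0.94743211 * 0.67416263 - 11.0400 * 1.00000000 * 0.46074256 = 3.1146


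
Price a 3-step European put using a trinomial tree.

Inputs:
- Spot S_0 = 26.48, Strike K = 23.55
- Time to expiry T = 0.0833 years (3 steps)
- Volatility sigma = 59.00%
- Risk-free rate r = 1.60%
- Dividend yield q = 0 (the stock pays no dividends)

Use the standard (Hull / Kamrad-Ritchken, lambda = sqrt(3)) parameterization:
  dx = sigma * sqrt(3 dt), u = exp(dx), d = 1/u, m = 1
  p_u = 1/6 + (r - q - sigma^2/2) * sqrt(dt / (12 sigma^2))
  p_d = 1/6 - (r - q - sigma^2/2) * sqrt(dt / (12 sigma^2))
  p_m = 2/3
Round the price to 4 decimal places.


Answer: Price = V(0,0) = 0.6566

Derivation:
dt = T/N = 0.027767; dx = sigma*sqrt(3*dt) = 0.170284
u = exp(dx) = 1.185642; d = 1/u = 0.843425
p_u = 0.153781, p_m = 0.666667, p_d = 0.179553
Discount per step: exp(-r*dt) = 0.999556
Stock lattice S(k, j) with j the centered position index:
  k=0: S(0,+0) = 26.4800
  k=1: S(1,-1) = 22.3339; S(1,+0) = 26.4800; S(1,+1) = 31.3958
  k=2: S(2,-2) = 18.8370; S(2,-1) = 22.3339; S(2,+0) = 26.4800; S(2,+1) = 31.3958; S(2,+2) = 37.2242
  k=3: S(3,-3) = 15.8876; S(3,-2) = 18.8370; S(3,-1) = 22.3339; S(3,+0) = 26.4800; S(3,+1) = 31.3958; S(3,+2) = 37.2242; S(3,+3) = 44.1345
Terminal payoffs V(N, j) = max(K - S_T, 0):
  V(3,-3) = 7.662432; V(3,-2) = 4.713034; V(3,-1) = 1.216105; V(3,+0) = 0.000000; V(3,+1) = 0.000000; V(3,+2) = 0.000000; V(3,+3) = 0.000000
Backward induction: V(k, j) = exp(-r*dt) * [p_u * V(k+1, j+1) + p_m * V(k+1, j) + p_d * V(k+1, j-1)]
  V(2,-2) = exp(-r*dt) * [p_u*1.216105 + p_m*4.713034 + p_d*7.662432] = 4.702756
  V(2,-1) = exp(-r*dt) * [p_u*0.000000 + p_m*1.216105 + p_d*4.713034] = 1.656238
  V(2,+0) = exp(-r*dt) * [p_u*0.000000 + p_m*0.000000 + p_d*1.216105] = 0.218258
  V(2,+1) = exp(-r*dt) * [p_u*0.000000 + p_m*0.000000 + p_d*0.000000] = 0.000000
  V(2,+2) = exp(-r*dt) * [p_u*0.000000 + p_m*0.000000 + p_d*0.000000] = 0.000000
  V(1,-1) = exp(-r*dt) * [p_u*0.218258 + p_m*1.656238 + p_d*4.702756] = 1.981234
  V(1,+0) = exp(-r*dt) * [p_u*0.000000 + p_m*0.218258 + p_d*1.656238] = 0.442690
  V(1,+1) = exp(-r*dt) * [p_u*0.000000 + p_m*0.000000 + p_d*0.218258] = 0.039171
  V(0,+0) = exp(-r*dt) * [p_u*0.039171 + p_m*0.442690 + p_d*1.981234] = 0.656594


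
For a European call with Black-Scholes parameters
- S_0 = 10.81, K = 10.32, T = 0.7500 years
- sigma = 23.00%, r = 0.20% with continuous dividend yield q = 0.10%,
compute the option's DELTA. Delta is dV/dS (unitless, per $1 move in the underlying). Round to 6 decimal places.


Answer: Delta = 0.631184

Derivation:
d1 = 0.3362456419; d2 = 0.1370597991
phi(d1) = 0.3770154545; exp(-qT) = 0.9992502812; exp(-rT) = 0.9985011244
N(d1) = 0.6316571814
Delta = exp(-qT) * N(d1) = 0.9992502812 * 0.6316571814 = 0.631184


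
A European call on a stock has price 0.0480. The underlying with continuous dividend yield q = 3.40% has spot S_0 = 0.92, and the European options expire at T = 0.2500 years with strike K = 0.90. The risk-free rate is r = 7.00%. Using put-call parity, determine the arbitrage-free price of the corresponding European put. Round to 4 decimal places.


Answer: Put price = 0.0202

Derivation:
Put-call parity: C - P = S_0 * exp(-qT) - K * exp(-rT).
S_0 * exp(-qT) = 0.9200 * 0.99153602 = 0.91221314
K * exp(-rT) = 0.9000 * 0.98265224 = 0.88438701
P = C - S*exp(-qT) + K*exp(-rT)
P = 0.0480 - 0.91221314 + 0.88438701 = 0.0202


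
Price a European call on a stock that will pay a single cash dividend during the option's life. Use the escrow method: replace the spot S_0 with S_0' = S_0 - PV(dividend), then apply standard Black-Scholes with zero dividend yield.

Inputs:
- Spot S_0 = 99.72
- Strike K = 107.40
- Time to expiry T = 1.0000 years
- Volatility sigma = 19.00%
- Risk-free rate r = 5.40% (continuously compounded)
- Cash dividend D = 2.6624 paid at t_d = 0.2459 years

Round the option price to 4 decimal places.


PV(D) = D * exp(-r * t_d) = 2.6624 * 0.98680917 = 2.62728074
S_0' = S_0 - PV(D) = 99.7200 - 2.62728074 = 97.09271926
d1 = (ln(S_0'/K) + (r + sigma^2/2)*T) / (sigma*sqrt(T)) = -0.15180943
d2 = d1 - sigma*sqrt(T) = -0.34180943
exp(-rT) = 0.94743211
N(d1) = 0.43966862; N(d2) = 0.36624716
C = S_0' * N(d1) - K * exp(-rT) * N(d2) = 97.09271926 * 0.43966862 - 107.4000 * 0.94743211 * 0.36624716 = 5.4214

Answer: Price = 5.4214


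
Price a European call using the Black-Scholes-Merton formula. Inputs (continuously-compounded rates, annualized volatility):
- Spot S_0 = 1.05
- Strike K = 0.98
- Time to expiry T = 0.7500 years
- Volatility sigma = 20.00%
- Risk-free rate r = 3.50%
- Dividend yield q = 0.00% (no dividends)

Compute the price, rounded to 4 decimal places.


Answer: Price = 0.1270

Derivation:
d1 = (ln(S/K) + (r - q + 0.5*sigma^2) * T) / (sigma * sqrt(T)) = 0.63648752
d2 = d1 - sigma * sqrt(T) = 0.46328243
exp(-rT) = 0.97409154; exp(-qT) = 1.00000000
C = S_0 * exp(-qT) * N(d1) - K * exp(-rT) * N(d2)
N(d1) = 0.73777064; N(d2) = 0.67841903
C = 1.0500 * 1.00000000 * 0.73777064 - 0.9800 * 0.97409154 * 0.67841903 = 0.1270


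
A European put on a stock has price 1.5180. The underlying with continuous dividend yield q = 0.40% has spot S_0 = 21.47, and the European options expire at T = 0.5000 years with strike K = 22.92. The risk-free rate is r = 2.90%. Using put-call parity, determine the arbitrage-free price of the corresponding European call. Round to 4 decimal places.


Put-call parity: C - P = S_0 * exp(-qT) - K * exp(-rT).
S_0 * exp(-qT) = 21.4700 * 0.99800200 = 21.42710291
K * exp(-rT) = 22.9200 * 0.98560462 = 22.59005786
C = P + S*exp(-qT) - K*exp(-rT)
C = 1.5180 + 21.42710291 - 22.59005786 = 0.3550

Answer: Call price = 0.3550


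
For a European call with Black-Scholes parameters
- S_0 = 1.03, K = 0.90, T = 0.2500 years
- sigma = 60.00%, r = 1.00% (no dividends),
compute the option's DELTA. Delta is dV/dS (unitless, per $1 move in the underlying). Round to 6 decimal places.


Answer: Delta = 0.728428

Derivation:
d1 = 0.6080643930; d2 = 0.3080643930
phi(d1) = 0.3316053618; exp(-qT) = 1.0000000000; exp(-rT) = 0.9975031224
N(d1) = 0.7284276165
Delta = exp(-qT) * N(d1) = 1.0000000000 * 0.7284276165 = 0.728428


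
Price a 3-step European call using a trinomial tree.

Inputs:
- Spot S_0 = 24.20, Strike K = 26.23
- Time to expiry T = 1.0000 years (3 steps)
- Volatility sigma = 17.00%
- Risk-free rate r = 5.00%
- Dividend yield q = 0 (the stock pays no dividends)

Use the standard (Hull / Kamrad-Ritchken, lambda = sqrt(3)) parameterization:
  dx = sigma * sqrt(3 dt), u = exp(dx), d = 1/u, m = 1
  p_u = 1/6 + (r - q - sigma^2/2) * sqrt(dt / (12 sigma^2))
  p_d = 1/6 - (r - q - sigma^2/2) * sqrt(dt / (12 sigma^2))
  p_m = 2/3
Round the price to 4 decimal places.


dt = T/N = 0.333333; dx = sigma*sqrt(3*dt) = 0.170000
u = exp(dx) = 1.185305; d = 1/u = 0.843665
p_u = 0.201520, p_m = 0.666667, p_d = 0.131814
Discount per step: exp(-r*dt) = 0.983471
Stock lattice S(k, j) with j the centered position index:
  k=0: S(0,+0) = 24.2000
  k=1: S(1,-1) = 20.4167; S(1,+0) = 24.2000; S(1,+1) = 28.6844
  k=2: S(2,-2) = 17.2248; S(2,-1) = 20.4167; S(2,+0) = 24.2000; S(2,+1) = 28.6844; S(2,+2) = 33.9997
  k=3: S(3,-3) = 14.5320; S(3,-2) = 17.2248; S(3,-1) = 20.4167; S(3,+0) = 24.2000; S(3,+1) = 28.6844; S(3,+2) = 33.9997; S(3,+3) = 40.3000
Terminal payoffs V(N, j) = max(S_T - K, 0):
  V(3,-3) = 0.000000; V(3,-2) = 0.000000; V(3,-1) = 0.000000; V(3,+0) = 0.000000; V(3,+1) = 2.454377; V(3,+2) = 7.769732; V(3,+3) = 14.070047
Backward induction: V(k, j) = exp(-r*dt) * [p_u * V(k+1, j+1) + p_m * V(k+1, j) + p_d * V(k+1, j-1)]
  V(2,-2) = exp(-r*dt) * [p_u*0.000000 + p_m*0.000000 + p_d*0.000000] = 0.000000
  V(2,-1) = exp(-r*dt) * [p_u*0.000000 + p_m*0.000000 + p_d*0.000000] = 0.000000
  V(2,+0) = exp(-r*dt) * [p_u*2.454377 + p_m*0.000000 + p_d*0.000000] = 0.486430
  V(2,+1) = exp(-r*dt) * [p_u*7.769732 + p_m*2.454377 + p_d*0.000000] = 3.149080
  V(2,+2) = exp(-r*dt) * [p_u*14.070047 + p_m*7.769732 + p_d*2.454377] = 8.200905
  V(1,-1) = exp(-r*dt) * [p_u*0.486430 + p_m*0.000000 + p_d*0.000000] = 0.096405
  V(1,+0) = exp(-r*dt) * [p_u*3.149080 + p_m*0.486430 + p_d*0.000000] = 0.943039
  V(1,+1) = exp(-r*dt) * [p_u*8.200905 + p_m*3.149080 + p_d*0.486430] = 3.753073
  V(0,+0) = exp(-r*dt) * [p_u*3.753073 + p_m*0.943039 + p_d*0.096405] = 1.374616

Answer: Price = V(0,0) = 1.3746


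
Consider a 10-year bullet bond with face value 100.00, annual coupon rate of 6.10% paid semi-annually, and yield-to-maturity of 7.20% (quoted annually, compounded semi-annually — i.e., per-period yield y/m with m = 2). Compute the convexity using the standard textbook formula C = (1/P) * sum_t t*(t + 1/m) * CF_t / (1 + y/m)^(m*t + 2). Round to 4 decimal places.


Coupon per period c = face * coupon_rate / m = 3.050000
Periods per year m = 2; per-period yield y/m = 0.036000
Number of cashflows N = 20
Cashflows (t years, CF_t, discount factor 1/(1+y/m)^(m*t), PV):
  t = 0.5000: CF_t = 3.050000, DF = 0.965251, PV = 2.944015
  t = 1.0000: CF_t = 3.050000, DF = 0.931709, PV = 2.841714
  t = 1.5000: CF_t = 3.050000, DF = 0.899333, PV = 2.742967
  t = 2.0000: CF_t = 3.050000, DF = 0.868082, PV = 2.647651
  t = 2.5000: CF_t = 3.050000, DF = 0.837917, PV = 2.555648
  t = 3.0000: CF_t = 3.050000, DF = 0.808801, PV = 2.466842
  t = 3.5000: CF_t = 3.050000, DF = 0.780696, PV = 2.381121
  t = 4.0000: CF_t = 3.050000, DF = 0.753567, PV = 2.298380
  t = 4.5000: CF_t = 3.050000, DF = 0.727381, PV = 2.218513
  t = 5.0000: CF_t = 3.050000, DF = 0.702106, PV = 2.141422
  t = 5.5000: CF_t = 3.050000, DF = 0.677708, PV = 2.067010
  t = 6.0000: CF_t = 3.050000, DF = 0.654158, PV = 1.995183
  t = 6.5000: CF_t = 3.050000, DF = 0.631427, PV = 1.925852
  t = 7.0000: CF_t = 3.050000, DF = 0.609486, PV = 1.858931
  t = 7.5000: CF_t = 3.050000, DF = 0.588307, PV = 1.794335
  t = 8.0000: CF_t = 3.050000, DF = 0.567863, PV = 1.731984
  t = 8.5000: CF_t = 3.050000, DF = 0.548131, PV = 1.671799
  t = 9.0000: CF_t = 3.050000, DF = 0.529084, PV = 1.613705
  t = 9.5000: CF_t = 3.050000, DF = 0.510699, PV = 1.557631
  t = 10.0000: CF_t = 103.050000, DF = 0.492952, PV = 50.798734
Price P = sum_t PV_t = 92.253438
Convexity numerator sum_t t*(t + 1/m) * CF_t / (1+y/m)^(m*t + 2):
  t = 0.5000: term = 1.371483
  t = 1.0000: term = 3.971477
  t = 1.5000: term = 7.666944
  t = 2.0000: term = 12.334209
  t = 2.5000: term = 17.858411
  t = 3.0000: term = 24.132988
  t = 3.5000: term = 31.059186
  t = 4.0000: term = 38.545598
  t = 4.5000: term = 46.507720
  t = 5.0000: term = 54.867537
  t = 5.5000: term = 63.553132
  t = 6.0000: term = 72.498308
  t = 6.5000: term = 81.642239
  t = 7.0000: term = 90.929134
  t = 7.5000: term = 100.307925
  t = 8.0000: term = 109.731965
  t = 8.5000: term = 119.158745
  t = 9.0000: term = 128.549634
  t = 9.5000: term = 137.869621
  t = 10.0000: term = 4969.614214
Convexity = (1/P) * sum = 6112.170472 / 92.253438 = 66.254121

Answer: Convexity = 66.2541


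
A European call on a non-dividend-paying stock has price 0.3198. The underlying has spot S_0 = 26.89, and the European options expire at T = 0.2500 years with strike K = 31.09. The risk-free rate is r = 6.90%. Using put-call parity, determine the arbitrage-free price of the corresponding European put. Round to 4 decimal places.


Put-call parity: C - P = S_0 * exp(-qT) - K * exp(-rT).
S_0 * exp(-qT) = 26.8900 * 1.00000000 = 26.89000000
K * exp(-rT) = 31.0900 * 0.98289793 = 30.55829663
P = C - S*exp(-qT) + K*exp(-rT)
P = 0.3198 - 26.89000000 + 30.55829663 = 3.9881

Answer: Put price = 3.9881


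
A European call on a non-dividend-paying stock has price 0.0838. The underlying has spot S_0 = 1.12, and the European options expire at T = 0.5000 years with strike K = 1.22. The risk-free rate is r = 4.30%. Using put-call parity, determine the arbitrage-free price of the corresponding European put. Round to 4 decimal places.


Answer: Put price = 0.1578

Derivation:
Put-call parity: C - P = S_0 * exp(-qT) - K * exp(-rT).
S_0 * exp(-qT) = 1.1200 * 1.00000000 = 1.12000000
K * exp(-rT) = 1.2200 * 0.97872948 = 1.19404996
P = C - S*exp(-qT) + K*exp(-rT)
P = 0.0838 - 1.12000000 + 1.19404996 = 0.1578


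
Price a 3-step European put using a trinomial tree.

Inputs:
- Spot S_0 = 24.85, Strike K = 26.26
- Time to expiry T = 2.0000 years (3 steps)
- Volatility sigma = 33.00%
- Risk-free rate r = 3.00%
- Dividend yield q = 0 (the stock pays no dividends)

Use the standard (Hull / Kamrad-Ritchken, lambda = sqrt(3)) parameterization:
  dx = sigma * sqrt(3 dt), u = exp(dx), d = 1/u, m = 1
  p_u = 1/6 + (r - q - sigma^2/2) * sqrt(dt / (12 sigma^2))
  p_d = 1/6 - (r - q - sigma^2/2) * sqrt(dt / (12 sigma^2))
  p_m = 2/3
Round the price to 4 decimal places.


Answer: Price = V(0,0) = 4.3319

Derivation:
dt = T/N = 0.666667; dx = sigma*sqrt(3*dt) = 0.466690
u = exp(dx) = 1.594708; d = 1/u = 0.627074
p_u = 0.149203, p_m = 0.666667, p_d = 0.184130
Discount per step: exp(-r*dt) = 0.980199
Stock lattice S(k, j) with j the centered position index:
  k=0: S(0,+0) = 24.8500
  k=1: S(1,-1) = 15.5828; S(1,+0) = 24.8500; S(1,+1) = 39.6285
  k=2: S(2,-2) = 9.7716; S(2,-1) = 15.5828; S(2,+0) = 24.8500; S(2,+1) = 39.6285; S(2,+2) = 63.1959
  k=3: S(3,-3) = 6.1275; S(3,-2) = 9.7716; S(3,-1) = 15.5828; S(3,+0) = 24.8500; S(3,+1) = 39.6285; S(3,+2) = 63.1959; S(3,+3) = 100.7789
Terminal payoffs V(N, j) = max(K - S_T, 0):
  V(3,-3) = 20.132503; V(3,-2) = 16.488433; V(3,-1) = 10.677207; V(3,+0) = 1.410000; V(3,+1) = 0.000000; V(3,+2) = 0.000000; V(3,+3) = 0.000000
Backward induction: V(k, j) = exp(-r*dt) * [p_u * V(k+1, j+1) + p_m * V(k+1, j) + p_d * V(k+1, j-1)]
  V(2,-2) = exp(-r*dt) * [p_u*10.677207 + p_m*16.488433 + p_d*20.132503] = 15.969752
  V(2,-1) = exp(-r*dt) * [p_u*1.410000 + p_m*10.677207 + p_d*16.488433] = 10.159300
  V(2,+0) = exp(-r*dt) * [p_u*0.000000 + p_m*1.410000 + p_d*10.677207] = 2.848452
  V(2,+1) = exp(-r*dt) * [p_u*0.000000 + p_m*0.000000 + p_d*1.410000] = 0.254482
  V(2,+2) = exp(-r*dt) * [p_u*0.000000 + p_m*0.000000 + p_d*0.000000] = 0.000000
  V(1,-1) = exp(-r*dt) * [p_u*2.848452 + p_m*10.159300 + p_d*15.969752] = 9.937623
  V(1,+0) = exp(-r*dt) * [p_u*0.254482 + p_m*2.848452 + p_d*10.159300] = 3.732175
  V(1,+1) = exp(-r*dt) * [p_u*0.000000 + p_m*0.254482 + p_d*2.848452] = 0.680396
  V(0,+0) = exp(-r*dt) * [p_u*0.680396 + p_m*3.732175 + p_d*9.937623] = 4.331938
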